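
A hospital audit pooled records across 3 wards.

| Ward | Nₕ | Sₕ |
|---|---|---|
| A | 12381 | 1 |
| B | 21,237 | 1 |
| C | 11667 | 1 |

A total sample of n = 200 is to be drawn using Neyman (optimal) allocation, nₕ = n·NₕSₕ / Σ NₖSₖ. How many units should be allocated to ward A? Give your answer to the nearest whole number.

A: NₕSₕ = 12381·1 = 12381
B: NₕSₕ = 21237·1 = 21237
C: NₕSₕ = 11667·1 = 11667
Σ NₕSₕ = 45285.
n_A = 200·12381/45285 = 54.680... → 55.

55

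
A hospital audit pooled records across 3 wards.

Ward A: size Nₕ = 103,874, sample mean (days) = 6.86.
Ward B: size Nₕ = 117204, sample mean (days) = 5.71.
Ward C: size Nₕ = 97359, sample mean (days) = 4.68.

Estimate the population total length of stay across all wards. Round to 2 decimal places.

Population total = Σ Nₕ·x̄ₕ (each stratum's size times its mean).
103874·6.86 + 117204·5.71 + 97359·4.68 = 712575.64 + 669234.84 + 455640.12 = 1837450.60.

1837450.60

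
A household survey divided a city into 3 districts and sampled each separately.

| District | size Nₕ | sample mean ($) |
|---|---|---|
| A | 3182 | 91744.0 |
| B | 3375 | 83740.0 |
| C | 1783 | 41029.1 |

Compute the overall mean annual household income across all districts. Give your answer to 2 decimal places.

x̄_st = (Σ Nₕx̄ₕ) / (Σ Nₕ) = (3182·91744.0 + 3375·83740.0 + 1783·41029.1) / 8340
= 647706793.3 / 8340 = 77662.6850... → 77662.69.

77662.69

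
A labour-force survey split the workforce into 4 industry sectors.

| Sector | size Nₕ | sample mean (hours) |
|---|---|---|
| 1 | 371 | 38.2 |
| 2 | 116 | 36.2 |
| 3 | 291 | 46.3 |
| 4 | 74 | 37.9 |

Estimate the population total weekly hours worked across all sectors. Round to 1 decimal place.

34649.3

1: 371·38.2 = 14172.2
2: 116·36.2 = 4199.2
3: 291·46.3 = 13473.3
4: 74·37.9 = 2804.6
τ̂ = Σ Nₕx̄ₕ = 34649.3.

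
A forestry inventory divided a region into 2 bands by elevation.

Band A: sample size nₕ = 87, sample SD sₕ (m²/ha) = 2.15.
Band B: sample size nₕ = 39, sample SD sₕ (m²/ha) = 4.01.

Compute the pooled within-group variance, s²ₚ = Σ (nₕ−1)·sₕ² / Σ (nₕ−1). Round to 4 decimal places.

8.1337

Degrees of freedom: 86 + 38 = 124.
Σ(nₕ−1)sₕ² = 86·4.6225 + 38·16.0801 = 1008.5788.
s²ₚ = 1008.5788 / 124 = 8.1337 → 8.1337.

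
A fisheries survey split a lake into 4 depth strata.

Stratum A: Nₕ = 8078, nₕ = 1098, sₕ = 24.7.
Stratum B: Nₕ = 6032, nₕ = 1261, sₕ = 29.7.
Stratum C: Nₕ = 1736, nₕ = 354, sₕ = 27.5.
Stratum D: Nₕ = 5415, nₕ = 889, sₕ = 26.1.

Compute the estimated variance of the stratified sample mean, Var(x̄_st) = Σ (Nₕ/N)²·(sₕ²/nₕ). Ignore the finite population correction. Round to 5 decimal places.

0.20047

N = 21261; Wₕ = Nₕ/N.
stratum A: (8078/21261)²·24.7²/1098 = 0.08021062
stratum B: (6032/21261)²·29.7²/1261 = 0.05630580
stratum C: (1736/21261)²·27.5²/354 = 0.01424276
stratum D: (5415/21261)²·26.1²/889 = 0.04970600
Sum = 0.20046518 → 0.20047.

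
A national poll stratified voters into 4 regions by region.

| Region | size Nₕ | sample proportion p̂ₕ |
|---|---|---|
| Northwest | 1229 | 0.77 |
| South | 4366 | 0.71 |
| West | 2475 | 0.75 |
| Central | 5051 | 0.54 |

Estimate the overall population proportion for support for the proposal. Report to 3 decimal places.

N = 1229 + 4366 + 2475 + 5051 = 13121.
Overall proportion = Σ (Nₕ/N)·p̂ₕ.
Σ Nₕp̂ₕ = 946.33 + 3099.86 + 1856.25 + 2727.54 = 8629.98.
8629.98 / 13121 = 0.65772... → 0.658.

0.658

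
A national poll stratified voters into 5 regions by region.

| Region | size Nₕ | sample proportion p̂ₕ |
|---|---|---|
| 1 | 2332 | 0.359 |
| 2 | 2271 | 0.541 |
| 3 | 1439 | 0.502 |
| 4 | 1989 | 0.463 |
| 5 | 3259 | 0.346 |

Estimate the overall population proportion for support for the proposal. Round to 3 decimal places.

N = 2332 + 2271 + 1439 + 1989 + 3259 = 11290.
Overall proportion = Σ (Nₕ/N)·p̂ₕ.
Σ Nₕp̂ₕ = 837.188 + 1228.611 + 722.378 + 920.907 + 1127.614 = 4836.698.
4836.698 / 11290 = 0.42841... → 0.428.

0.428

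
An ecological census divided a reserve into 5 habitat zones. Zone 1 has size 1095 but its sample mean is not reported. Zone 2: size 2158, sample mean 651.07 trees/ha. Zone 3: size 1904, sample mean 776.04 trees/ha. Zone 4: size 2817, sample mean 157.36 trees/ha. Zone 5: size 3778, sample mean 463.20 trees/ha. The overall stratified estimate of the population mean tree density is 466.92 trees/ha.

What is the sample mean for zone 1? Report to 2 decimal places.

375.71

Σ Nₕx̄ₕ = N·μ, so 1095·x̄_1 = 11752·466.92 − (2158·651.07 + 1904·776.04 + 2817·157.36 + 3778·463.20).
= 5487243.84 − 5075841.94 = 411401.9.
x̄_1 = 411401.9 / 1095 = 375.7095... → 375.71.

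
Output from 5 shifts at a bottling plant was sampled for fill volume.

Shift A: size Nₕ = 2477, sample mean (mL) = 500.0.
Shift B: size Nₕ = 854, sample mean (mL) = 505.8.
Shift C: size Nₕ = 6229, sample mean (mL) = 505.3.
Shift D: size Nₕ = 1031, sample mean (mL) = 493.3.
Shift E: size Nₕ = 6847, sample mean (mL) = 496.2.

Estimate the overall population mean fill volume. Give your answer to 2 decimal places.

500.29

x̄_st = (Σ Nₕx̄ₕ) / (Σ Nₕ) = (2477·500.0 + 854·505.8 + 6229·505.3 + 1031·493.3 + 6847·496.2) / 17438
= 8724040.6 / 17438 = 500.2891... → 500.29.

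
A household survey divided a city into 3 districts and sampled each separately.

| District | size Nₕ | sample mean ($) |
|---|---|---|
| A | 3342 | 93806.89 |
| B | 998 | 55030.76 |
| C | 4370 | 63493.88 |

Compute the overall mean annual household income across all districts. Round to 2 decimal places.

74155.18

N = 3342 + 998 + 4370 = 8710.
Weight each subgroup mean by Nₕ/N and sum.
Σ Nₕx̄ₕ = 3342·93806.89 + 998·55030.76 + 4370·63493.88 = 313502626.38 + 54920698.48 + 277468255.6 = 645891580.46.
Divide by N: 645891580.46 / 8710 = 74155.1757... → 74155.18.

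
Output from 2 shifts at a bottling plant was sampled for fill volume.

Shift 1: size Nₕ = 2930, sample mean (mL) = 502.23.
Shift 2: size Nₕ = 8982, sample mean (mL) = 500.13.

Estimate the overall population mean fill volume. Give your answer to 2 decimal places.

x̄_st = (Σ Nₕx̄ₕ) / (Σ Nₕ) = (2930·502.23 + 8982·500.13) / 11912
= 5963701.56 / 11912 = 500.6465... → 500.65.

500.65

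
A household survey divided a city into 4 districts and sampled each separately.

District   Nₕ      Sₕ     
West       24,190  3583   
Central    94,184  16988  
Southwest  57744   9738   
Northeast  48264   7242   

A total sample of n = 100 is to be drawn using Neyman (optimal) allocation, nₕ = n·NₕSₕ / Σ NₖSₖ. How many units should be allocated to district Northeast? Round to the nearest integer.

Σ NₕSₕ = 24190·3583 + 94184·16988 + 57744·9738 + 48264·7242 = 2598509522.
Share for Northeast: 349527888/2598509522 = 0.13451.
n_Northeast = 100 × 0.13451 = 13.451... → 13.

13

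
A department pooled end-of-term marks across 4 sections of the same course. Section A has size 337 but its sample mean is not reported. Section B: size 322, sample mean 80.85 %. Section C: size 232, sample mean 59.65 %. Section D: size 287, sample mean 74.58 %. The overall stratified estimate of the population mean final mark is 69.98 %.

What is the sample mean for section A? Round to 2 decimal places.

Σ Nₕx̄ₕ = N·μ, so 337·x̄_A = 1178·69.98 − (322·80.85 + 232·59.65 + 287·74.58).
= 82436.44 − 61276.96 = 21159.48.
x̄_A = 21159.48 / 337 = 62.7878... → 62.79.

62.79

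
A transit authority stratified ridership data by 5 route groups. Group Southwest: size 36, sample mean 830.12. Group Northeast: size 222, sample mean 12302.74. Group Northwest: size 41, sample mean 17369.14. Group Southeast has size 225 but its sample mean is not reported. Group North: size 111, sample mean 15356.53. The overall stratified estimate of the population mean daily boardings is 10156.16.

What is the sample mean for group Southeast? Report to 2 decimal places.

Σ Nₕx̄ₕ = N·μ, so 225·x̄_Southeast = 635·10156.16 − (36·830.12 + 222·12302.74 + 41·17369.14 + 111·15356.53).
= 6449161.6 − 5177802.17 = 1271359.43.
x̄_Southeast = 1271359.43 / 225 = 5650.4864... → 5650.49.

5650.49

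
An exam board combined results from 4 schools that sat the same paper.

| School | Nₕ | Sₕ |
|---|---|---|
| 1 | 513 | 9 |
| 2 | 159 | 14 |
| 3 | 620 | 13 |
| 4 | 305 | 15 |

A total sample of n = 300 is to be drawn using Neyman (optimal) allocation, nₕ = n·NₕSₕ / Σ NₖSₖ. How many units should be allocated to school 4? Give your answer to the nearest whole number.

1: NₕSₕ = 513·9 = 4617
2: NₕSₕ = 159·14 = 2226
3: NₕSₕ = 620·13 = 8060
4: NₕSₕ = 305·15 = 4575
Σ NₕSₕ = 19478.
n_4 = 300·4575/19478 = 70.464... → 70.

70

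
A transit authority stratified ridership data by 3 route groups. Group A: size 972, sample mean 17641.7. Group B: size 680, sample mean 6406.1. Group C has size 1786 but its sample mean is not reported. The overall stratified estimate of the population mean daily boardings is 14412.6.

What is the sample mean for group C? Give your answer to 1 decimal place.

15703.6

N = 972 + 680 + 1786 = 3438.
Overall total = μ·N = 14412.6·3438 = 49550518.8.
Subtract the known strata: 972·17641.7 + 680·6406.1 = 21503880.4.
Remaining total for group C: 49550518.8 − 21503880.4 = 28046638.4.
Divide by its size: 28046638.4 / 1786 = 15703.605... → 15703.6.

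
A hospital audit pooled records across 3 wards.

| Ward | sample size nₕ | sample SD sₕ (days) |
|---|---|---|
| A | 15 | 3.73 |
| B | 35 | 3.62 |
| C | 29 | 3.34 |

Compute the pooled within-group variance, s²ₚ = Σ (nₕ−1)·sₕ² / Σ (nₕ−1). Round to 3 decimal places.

Degrees of freedom: 14 + 34 + 28 = 76.
Σ(nₕ−1)sₕ² = 14·13.9129 + 34·13.1044 + 28·11.1556 = 952.687.
s²ₚ = 952.687 / 76 = 12.53536... → 12.535.

12.535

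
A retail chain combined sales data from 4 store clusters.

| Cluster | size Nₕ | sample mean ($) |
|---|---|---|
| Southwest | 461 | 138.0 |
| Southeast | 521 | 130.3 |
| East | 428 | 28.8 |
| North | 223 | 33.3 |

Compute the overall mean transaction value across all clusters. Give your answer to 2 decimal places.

x̄_st = (Σ Nₕx̄ₕ) / (Σ Nₕ) = (461·138.0 + 521·130.3 + 428·28.8 + 223·33.3) / 1633
= 151256.6 / 1633 = 92.6250... → 92.62.

92.62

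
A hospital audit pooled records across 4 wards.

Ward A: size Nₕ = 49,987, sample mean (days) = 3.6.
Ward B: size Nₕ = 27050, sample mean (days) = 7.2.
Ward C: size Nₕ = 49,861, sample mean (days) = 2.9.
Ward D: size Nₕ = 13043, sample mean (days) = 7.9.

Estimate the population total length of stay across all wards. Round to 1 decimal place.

Estimate total by summing Nₕ·x̄ₕ over strata.
49987·3.6 + 27050·7.2 + 49861·2.9 + 13043·7.9 = 179953.2 + 194760 + 144596.9 + 103039.7 = 622349.8.

622349.8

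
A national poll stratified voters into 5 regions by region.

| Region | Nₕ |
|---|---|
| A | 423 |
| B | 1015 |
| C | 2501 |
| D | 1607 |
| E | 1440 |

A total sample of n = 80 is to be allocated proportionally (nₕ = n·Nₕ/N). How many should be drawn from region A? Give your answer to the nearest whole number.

Share of region A = 423/6986 = 0.06055.
Allocate 80 × 0.06055 = 4.844... → 5.

5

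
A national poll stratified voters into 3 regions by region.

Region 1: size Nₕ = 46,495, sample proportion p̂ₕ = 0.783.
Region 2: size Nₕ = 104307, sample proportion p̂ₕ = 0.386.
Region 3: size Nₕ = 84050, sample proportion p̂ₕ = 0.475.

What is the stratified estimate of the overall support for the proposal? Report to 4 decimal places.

0.4964

Wₕ = Nₕ/N with N = 234852: 0.1980, 0.4441, 0.3579.
p̂_st = 0.1980·0.783 + 0.4441·0.386 + 0.3579·0.475 ≈ 0.496448... → 0.4964.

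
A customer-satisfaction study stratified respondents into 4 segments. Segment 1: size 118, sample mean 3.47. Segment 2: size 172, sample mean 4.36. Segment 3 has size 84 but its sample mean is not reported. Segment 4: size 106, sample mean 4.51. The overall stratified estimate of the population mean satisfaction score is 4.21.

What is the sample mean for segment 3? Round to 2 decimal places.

N = 118 + 172 + 84 + 106 = 480.
Overall total = μ·N = 4.21·480 = 2020.8.
Subtract the known strata: 118·3.47 + 172·4.36 + 106·4.51 = 1637.44.
Remaining total for segment 3: 2020.8 − 1637.44 = 383.36.
Divide by its size: 383.36 / 84 = 4.5638... → 4.56.

4.56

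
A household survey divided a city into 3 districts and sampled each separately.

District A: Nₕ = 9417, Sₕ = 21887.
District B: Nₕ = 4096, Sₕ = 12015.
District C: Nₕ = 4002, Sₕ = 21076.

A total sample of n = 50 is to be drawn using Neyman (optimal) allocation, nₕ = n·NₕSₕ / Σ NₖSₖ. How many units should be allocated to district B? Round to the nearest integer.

A: NₕSₕ = 9417·21887 = 206109879
B: NₕSₕ = 4096·12015 = 49213440
C: NₕSₕ = 4002·21076 = 84346152
Σ NₕSₕ = 339669471.
n_B = 50·49213440/339669471 = 7.244... → 7.

7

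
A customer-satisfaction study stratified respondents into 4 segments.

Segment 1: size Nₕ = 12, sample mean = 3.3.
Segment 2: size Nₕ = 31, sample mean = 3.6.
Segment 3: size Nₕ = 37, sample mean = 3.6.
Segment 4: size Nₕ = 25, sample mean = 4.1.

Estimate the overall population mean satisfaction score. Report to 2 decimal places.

N = 105; weights Wₕ = Nₕ/N = (0.1143, 0.2952, 0.3524, 0.2381).
x̄_st = Σ Wₕ·x̄ₕ = 0.1143·3.3 + 0.2952·3.6 + 0.3524·3.6 + 0.2381·4.1 ≈ 3.6848...
→ 3.68.

3.68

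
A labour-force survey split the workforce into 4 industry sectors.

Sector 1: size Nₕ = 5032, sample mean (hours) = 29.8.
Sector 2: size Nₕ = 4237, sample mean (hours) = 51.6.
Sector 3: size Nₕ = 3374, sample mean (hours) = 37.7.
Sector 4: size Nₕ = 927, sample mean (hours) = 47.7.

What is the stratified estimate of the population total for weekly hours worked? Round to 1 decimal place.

540000.5

1: 5032·29.8 = 149953.6
2: 4237·51.6 = 218629.2
3: 3374·37.7 = 127199.8
4: 927·47.7 = 44217.9
τ̂ = Σ Nₕx̄ₕ = 540000.5.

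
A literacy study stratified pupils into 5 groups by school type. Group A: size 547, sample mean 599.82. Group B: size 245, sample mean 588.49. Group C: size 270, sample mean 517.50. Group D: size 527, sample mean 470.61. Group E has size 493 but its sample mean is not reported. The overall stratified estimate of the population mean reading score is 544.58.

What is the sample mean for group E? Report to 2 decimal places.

555.37

N = 547 + 245 + 270 + 527 + 493 = 2082.
Overall total = μ·N = 544.58·2082 = 1133815.56.
Subtract the known strata: 547·599.82 + 245·588.49 + 270·517.50 + 527·470.61 = 860018.06.
Remaining total for group E: 1133815.56 − 860018.06 = 273797.5.
Divide by its size: 273797.5 / 493 = 555.3702... → 555.37.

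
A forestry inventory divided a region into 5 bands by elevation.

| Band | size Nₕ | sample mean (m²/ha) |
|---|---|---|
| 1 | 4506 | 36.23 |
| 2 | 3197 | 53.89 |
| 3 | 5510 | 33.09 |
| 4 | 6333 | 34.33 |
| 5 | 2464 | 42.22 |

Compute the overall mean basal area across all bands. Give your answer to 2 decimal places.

x̄_st = (Σ Nₕx̄ₕ) / (Σ Nₕ) = (4506·36.23 + 3197·53.89 + 5510·33.09 + 6333·34.33 + 2464·42.22) / 22010
= 839306.58 / 22010 = 38.1330... → 38.13.

38.13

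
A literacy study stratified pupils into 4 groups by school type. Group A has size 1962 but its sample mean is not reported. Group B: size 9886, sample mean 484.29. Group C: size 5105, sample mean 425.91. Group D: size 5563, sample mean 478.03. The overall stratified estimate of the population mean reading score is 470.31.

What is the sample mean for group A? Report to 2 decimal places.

N = 1962 + 9886 + 5105 + 5563 = 22516.
Overall total = μ·N = 470.31·22516 = 10589499.96.
Subtract the known strata: 9886·484.29 + 5105·425.91 + 5563·478.03 = 9621242.38.
Remaining total for group A: 10589499.96 − 9621242.38 = 968257.58.
Divide by its size: 968257.58 / 1962 = 493.5054... → 493.51.

493.51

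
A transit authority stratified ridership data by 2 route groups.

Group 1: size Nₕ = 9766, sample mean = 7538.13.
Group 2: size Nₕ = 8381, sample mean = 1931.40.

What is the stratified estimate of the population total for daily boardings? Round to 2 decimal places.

89804440.98

Population total = Σ Nₕ·x̄ₕ (each stratum's size times its mean).
9766·7538.13 + 8381·1931.40 = 73617377.58 + 16187063.4 = 89804440.98.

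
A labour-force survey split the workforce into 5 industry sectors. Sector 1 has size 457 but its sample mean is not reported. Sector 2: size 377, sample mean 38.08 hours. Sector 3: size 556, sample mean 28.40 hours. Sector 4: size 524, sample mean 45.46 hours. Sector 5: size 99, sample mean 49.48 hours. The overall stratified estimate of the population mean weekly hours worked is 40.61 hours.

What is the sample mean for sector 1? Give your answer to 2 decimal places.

50.07

N = 457 + 377 + 556 + 524 + 99 = 2013.
Overall total = μ·N = 40.61·2013 = 81747.93.
Subtract the known strata: 377·38.08 + 556·28.40 + 524·45.46 + 99·49.48 = 58866.12.
Remaining total for sector 1: 81747.93 − 58866.12 = 22881.81.
Divide by its size: 22881.81 / 457 = 50.0696... → 50.07.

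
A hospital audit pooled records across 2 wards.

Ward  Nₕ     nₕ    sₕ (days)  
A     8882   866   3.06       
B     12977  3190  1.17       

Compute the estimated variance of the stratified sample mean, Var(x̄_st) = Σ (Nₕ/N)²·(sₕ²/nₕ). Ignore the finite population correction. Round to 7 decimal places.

0.0019364

N = 21859. Term for each stratum: Wₕ²sₕ²/nₕ.
Var(x̄_st) = 0.0017851961 + 0.0001512408 = 0.0019364369 → 0.0019364.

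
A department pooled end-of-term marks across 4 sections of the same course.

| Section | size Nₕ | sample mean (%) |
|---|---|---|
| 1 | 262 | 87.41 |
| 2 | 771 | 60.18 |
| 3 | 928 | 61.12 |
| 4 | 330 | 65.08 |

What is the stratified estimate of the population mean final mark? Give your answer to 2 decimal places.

64.38

x̄_st = (Σ Nₕx̄ₕ) / (Σ Nₕ) = (262·87.41 + 771·60.18 + 928·61.12 + 330·65.08) / 2291
= 147495.96 / 2291 = 64.3806... → 64.38.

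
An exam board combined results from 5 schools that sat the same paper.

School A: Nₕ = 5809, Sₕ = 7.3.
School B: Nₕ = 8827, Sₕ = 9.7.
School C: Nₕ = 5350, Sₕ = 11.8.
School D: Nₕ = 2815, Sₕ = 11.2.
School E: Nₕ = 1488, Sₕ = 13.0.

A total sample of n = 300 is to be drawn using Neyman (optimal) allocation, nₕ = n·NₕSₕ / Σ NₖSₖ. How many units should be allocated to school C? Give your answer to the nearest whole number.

78

A: NₕSₕ = 5809·7.3 = 42405.7
B: NₕSₕ = 8827·9.7 = 85621.9
C: NₕSₕ = 5350·11.8 = 63130
D: NₕSₕ = 2815·11.2 = 31528
E: NₕSₕ = 1488·13.0 = 19344
Σ NₕSₕ = 242029.6.
n_C = 300·63130/242029.6 = 78.251... → 78.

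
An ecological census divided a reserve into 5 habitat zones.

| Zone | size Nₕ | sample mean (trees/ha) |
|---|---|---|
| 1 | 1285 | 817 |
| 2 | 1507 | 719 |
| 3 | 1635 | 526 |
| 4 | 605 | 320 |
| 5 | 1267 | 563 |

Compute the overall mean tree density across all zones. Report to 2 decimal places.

619.19

N = 6299; weights Wₕ = Nₕ/N = (0.2040, 0.2392, 0.2596, 0.0960, 0.2011).
x̄_st = Σ Wₕ·x̄ₕ = 0.2040·817 + 0.2392·719 + 0.2596·526 + 0.0960·320 + 0.2011·563 ≈ 619.1950...
→ 619.19.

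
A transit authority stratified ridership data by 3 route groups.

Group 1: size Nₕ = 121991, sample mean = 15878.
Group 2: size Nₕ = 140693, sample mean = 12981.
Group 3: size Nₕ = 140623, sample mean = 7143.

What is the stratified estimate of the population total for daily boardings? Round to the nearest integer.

4767779020

Estimate total by summing Nₕ·x̄ₕ over strata.
121991·15878 + 140693·12981 + 140623·7143 = 1936973098 + 1826335833 + 1004470089 = 4767779020.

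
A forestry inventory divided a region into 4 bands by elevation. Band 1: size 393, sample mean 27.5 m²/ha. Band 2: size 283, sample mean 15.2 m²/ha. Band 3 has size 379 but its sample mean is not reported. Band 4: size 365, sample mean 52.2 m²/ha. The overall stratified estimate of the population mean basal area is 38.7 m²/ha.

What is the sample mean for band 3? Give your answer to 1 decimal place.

Σ Nₕx̄ₕ = N·μ, so 379·x̄_3 = 1420·38.7 − (393·27.5 + 283·15.2 + 365·52.2).
= 54954 − 34162.1 = 20791.9.
x̄_3 = 20791.9 / 379 = 54.860... → 54.9.

54.9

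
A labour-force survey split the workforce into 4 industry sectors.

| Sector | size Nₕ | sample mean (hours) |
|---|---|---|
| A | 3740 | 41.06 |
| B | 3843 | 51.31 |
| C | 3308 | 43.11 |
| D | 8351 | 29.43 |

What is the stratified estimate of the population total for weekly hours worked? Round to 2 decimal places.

Population total = Σ Nₕ·x̄ₕ (each stratum's size times its mean).
3740·41.06 + 3843·51.31 + 3308·43.11 + 8351·29.43 = 153564.4 + 197184.33 + 142607.88 + 245769.93 = 739126.54.

739126.54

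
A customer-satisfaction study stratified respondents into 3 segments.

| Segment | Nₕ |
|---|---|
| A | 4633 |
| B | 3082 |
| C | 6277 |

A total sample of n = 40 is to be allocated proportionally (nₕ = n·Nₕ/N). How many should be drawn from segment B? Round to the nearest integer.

N = 4633 + 3082 + 6277 = 13992.
n_B = 40·3082/13992 = 8.811... → 9.

9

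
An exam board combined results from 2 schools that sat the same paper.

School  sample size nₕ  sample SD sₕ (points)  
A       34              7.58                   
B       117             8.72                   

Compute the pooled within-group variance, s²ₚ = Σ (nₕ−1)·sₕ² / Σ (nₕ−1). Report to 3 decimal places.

Degrees of freedom: 33 + 116 = 149.
Σ(nₕ−1)sₕ² = 33·57.4564 + 116·76.0384 = 10716.5156.
s²ₚ = 10716.5156 / 149 = 71.92292... → 71.923.

71.923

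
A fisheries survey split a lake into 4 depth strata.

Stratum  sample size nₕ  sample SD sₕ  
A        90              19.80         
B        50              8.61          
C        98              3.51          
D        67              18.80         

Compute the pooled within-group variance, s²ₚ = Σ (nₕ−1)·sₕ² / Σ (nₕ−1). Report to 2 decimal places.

209.46

Degrees of freedom: 89 + 49 + 97 + 66 = 301.
Σ(nₕ−1)sₕ² = 89·392.04 + 49·74.1321 + 97·12.3201 + 66·353.44 = 63046.1226.
s²ₚ = 63046.1226 / 301 = 209.4556... → 209.46.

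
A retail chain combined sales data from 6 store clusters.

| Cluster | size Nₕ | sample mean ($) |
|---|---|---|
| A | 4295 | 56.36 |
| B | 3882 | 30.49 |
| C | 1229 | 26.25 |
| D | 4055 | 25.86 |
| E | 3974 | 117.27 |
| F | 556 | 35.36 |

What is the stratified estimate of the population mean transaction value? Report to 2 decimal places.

x̄_st = (Σ Nₕx̄ₕ) / (Σ Nₕ) = (4295·56.36 + 3882·30.49 + 1229·26.25 + 4055·25.86 + 3974·117.27 + 556·35.36) / 17991
= 983243.07 / 17991 = 54.6519... → 54.65.

54.65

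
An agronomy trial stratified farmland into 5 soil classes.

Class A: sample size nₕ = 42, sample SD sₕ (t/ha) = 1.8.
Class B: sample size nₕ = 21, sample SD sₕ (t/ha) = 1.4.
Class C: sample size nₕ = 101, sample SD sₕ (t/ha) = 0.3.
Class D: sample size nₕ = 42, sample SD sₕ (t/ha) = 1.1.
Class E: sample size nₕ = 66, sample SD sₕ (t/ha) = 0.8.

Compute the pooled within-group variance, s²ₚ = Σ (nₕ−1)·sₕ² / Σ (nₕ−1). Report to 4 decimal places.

1.0197

A: (42−1)·1.8² = 41·3.24 = 132.84
B: (21−1)·1.4² = 20·1.96 = 39.2
C: (101−1)·0.3² = 100·0.09 = 9
D: (42−1)·1.1² = 41·1.21 = 49.61
E: (66−1)·0.8² = 65·0.64 = 41.6
Numerator = 272.25; denominator = Σ(nₕ−1) = 267.
s²ₚ = 272.25/267 = 1.019663... → 1.0197.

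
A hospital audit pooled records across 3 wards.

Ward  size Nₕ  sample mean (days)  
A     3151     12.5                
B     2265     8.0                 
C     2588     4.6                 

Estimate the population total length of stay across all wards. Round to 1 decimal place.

A: 3151·12.5 = 39387.5
B: 2265·8.0 = 18120
C: 2588·4.6 = 11904.8
τ̂ = Σ Nₕx̄ₕ = 69412.3.

69412.3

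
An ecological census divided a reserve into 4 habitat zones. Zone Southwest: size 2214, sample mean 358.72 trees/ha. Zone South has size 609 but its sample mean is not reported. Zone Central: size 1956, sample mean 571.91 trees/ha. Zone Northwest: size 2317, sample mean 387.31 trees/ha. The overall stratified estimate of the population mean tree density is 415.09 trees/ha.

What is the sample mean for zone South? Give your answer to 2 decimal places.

222.04

Σ Nₕx̄ₕ = N·μ, so 609·x̄_South = 7096·415.09 − (2214·358.72 + 1956·571.91 + 2317·387.31).
= 2945478.64 − 2810259.31 = 135219.33.
x̄_South = 135219.33 / 609 = 222.0350... → 222.04.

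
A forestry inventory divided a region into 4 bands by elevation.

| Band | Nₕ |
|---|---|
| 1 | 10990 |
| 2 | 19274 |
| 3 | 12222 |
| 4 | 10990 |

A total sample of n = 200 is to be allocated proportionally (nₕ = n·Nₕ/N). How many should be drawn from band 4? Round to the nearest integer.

41

N = 10990 + 19274 + 12222 + 10990 = 53476.
n_4 = 200·10990/53476 = 41.103... → 41.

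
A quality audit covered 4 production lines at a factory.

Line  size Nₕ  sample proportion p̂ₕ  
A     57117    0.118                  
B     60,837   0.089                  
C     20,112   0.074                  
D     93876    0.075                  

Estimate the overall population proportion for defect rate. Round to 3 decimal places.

N = 57117 + 60837 + 20112 + 93876 = 231942.
Overall proportion = Σ (Nₕ/N)·p̂ₕ.
Σ Nₕp̂ₕ = 6739.806 + 5414.493 + 1488.288 + 7040.7 = 20683.287.
20683.287 / 231942 = 0.08917... → 0.089.

0.089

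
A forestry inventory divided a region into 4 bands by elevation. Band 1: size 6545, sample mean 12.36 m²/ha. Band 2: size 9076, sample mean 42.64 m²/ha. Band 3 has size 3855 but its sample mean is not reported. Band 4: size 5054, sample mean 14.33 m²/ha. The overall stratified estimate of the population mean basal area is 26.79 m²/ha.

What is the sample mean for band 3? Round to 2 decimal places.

Σ Nₕx̄ₕ = N·μ, so 3855·x̄_3 = 24530·26.79 − (6545·12.36 + 9076·42.64 + 5054·14.33).
= 657158.7 − 540320.66 = 116838.04.
x̄_3 = 116838.04 / 3855 = 30.3082... → 30.31.

30.31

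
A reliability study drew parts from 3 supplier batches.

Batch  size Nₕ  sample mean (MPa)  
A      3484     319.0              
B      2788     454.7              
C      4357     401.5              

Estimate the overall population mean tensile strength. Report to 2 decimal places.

x̄_st = (Σ Nₕx̄ₕ) / (Σ Nₕ) = (3484·319.0 + 2788·454.7 + 4357·401.5) / 10629
= 4128435.1 / 10629 = 388.4124... → 388.41.

388.41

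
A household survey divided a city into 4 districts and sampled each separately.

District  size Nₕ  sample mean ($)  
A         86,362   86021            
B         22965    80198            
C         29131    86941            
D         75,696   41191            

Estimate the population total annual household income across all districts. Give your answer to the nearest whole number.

Estimate total by summing Nₕ·x̄ₕ over strata.
86362·86021 + 22965·80198 + 29131·86941 + 75696·41191 = 7428945602 + 1841747070 + 2532678271 + 3117993936 = 14921364879.

14921364879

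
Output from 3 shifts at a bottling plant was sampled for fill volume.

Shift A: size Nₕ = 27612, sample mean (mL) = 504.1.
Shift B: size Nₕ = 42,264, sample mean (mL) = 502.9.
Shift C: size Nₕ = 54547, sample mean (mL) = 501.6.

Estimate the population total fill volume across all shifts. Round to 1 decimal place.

A: 27612·504.1 = 13919209.2
B: 42264·502.9 = 21254565.6
C: 54547·501.6 = 27360775.2
τ̂ = Σ Nₕx̄ₕ = 62534550.0.

62534550.0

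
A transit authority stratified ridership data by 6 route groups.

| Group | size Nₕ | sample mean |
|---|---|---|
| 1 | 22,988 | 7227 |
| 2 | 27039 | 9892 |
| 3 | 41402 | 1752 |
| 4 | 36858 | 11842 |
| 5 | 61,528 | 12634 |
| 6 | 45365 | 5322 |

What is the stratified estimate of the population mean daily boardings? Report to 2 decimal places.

N = 235180; weights Wₕ = Nₕ/N = (0.0977, 0.1150, 0.1760, 0.1567, 0.2616, 0.1929).
x̄_st = Σ Wₕ·x̄ₕ = 0.0977·7227 + 0.1150·9892 + 0.1760·1752 + 0.1567·11842 + 0.2616·12634 + 0.1929·5322 ≈ 8339.9527...
→ 8339.95.

8339.95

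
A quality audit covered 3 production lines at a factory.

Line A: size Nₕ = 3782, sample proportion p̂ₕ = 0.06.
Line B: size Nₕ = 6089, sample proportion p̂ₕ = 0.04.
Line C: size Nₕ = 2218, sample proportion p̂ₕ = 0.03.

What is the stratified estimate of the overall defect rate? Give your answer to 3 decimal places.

0.044

N = 3782 + 6089 + 2218 = 12089.
Overall proportion = Σ (Nₕ/N)·p̂ₕ.
Σ Nₕp̂ₕ = 226.92 + 243.56 + 66.54 = 537.02.
537.02 / 12089 = 0.04442... → 0.044.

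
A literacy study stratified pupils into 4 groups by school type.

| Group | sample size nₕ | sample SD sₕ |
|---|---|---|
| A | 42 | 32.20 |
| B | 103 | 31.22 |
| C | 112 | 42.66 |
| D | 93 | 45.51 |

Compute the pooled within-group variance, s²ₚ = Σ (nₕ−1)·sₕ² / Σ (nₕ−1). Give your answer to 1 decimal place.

Degrees of freedom: 41 + 102 + 111 + 92 = 346.
Σ(nₕ−1)sₕ² = 41·1036.84 + 102·974.6884 + 111·1819.8756 + 92·2071.1601 = 534481.5776.
s²ₚ = 534481.5776 / 346 = 1544.744... → 1544.7.

1544.7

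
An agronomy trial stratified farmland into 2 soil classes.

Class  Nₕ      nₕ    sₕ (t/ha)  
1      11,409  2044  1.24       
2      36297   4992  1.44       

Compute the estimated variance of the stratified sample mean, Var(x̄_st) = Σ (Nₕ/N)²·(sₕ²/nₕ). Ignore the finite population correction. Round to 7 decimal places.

0.0002835

N = 47706. Term for each stratum: Wₕ²sₕ²/nₕ.
Var(x̄_st) = 0.0000430241 + 0.0002404617 = 0.0002834858 → 0.0002835.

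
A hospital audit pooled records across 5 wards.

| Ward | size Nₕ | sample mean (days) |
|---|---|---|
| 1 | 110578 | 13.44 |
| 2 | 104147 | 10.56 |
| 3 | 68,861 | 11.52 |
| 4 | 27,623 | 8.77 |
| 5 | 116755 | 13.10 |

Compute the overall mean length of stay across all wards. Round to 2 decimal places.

12.04

x̄_st = (Σ Nₕx̄ₕ) / (Σ Nₕ) = (110578·13.44 + 104147·10.56 + 68861·11.52 + 27623·8.77 + 116755·13.10) / 427964
= 5150983.57 / 427964 = 12.0360... → 12.04.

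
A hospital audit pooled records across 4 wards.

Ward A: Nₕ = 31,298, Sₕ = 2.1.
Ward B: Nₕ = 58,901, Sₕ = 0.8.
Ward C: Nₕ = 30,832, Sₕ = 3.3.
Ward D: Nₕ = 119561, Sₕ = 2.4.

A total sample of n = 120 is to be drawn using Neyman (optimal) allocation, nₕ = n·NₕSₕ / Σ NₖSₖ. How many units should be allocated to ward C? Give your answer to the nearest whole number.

24

Σ NₕSₕ = 31298·2.1 + 58901·0.8 + 30832·3.3 + 119561·2.4 = 501538.6.
Share for C: 101745.6/501538.6 = 0.20287.
n_C = 120 × 0.20287 = 24.344... → 24.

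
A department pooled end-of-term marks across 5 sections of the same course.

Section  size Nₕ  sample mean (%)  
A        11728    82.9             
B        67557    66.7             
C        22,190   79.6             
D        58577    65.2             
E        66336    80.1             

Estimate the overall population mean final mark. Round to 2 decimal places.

72.34

N = 226388; weights Wₕ = Nₕ/N = (0.0518, 0.2984, 0.0980, 0.2587, 0.2930).
x̄_st = Σ Wₕ·x̄ₕ = 0.0518·82.9 + 0.2984·66.7 + 0.0980·79.6 + 0.2587·65.2 + 0.2930·80.1 ≈ 72.3420...
→ 72.34.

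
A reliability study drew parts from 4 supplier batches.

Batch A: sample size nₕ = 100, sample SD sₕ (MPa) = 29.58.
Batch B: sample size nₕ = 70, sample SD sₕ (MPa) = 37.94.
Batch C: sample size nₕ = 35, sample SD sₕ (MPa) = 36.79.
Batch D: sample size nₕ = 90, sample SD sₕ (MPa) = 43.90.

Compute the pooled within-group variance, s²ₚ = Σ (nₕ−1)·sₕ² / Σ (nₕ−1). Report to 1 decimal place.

A: (100−1)·29.58² = 99·874.9764 = 86622.6636
B: (70−1)·37.94² = 69·1439.4436 = 99321.6084
C: (35−1)·36.79² = 34·1353.5041 = 46019.1394
D: (90−1)·43.90² = 89·1927.21 = 171521.69
Numerator = 403485.1014; denominator = Σ(nₕ−1) = 291.
s²ₚ = 403485.1014/291 = 1386.547... → 1386.5.

1386.5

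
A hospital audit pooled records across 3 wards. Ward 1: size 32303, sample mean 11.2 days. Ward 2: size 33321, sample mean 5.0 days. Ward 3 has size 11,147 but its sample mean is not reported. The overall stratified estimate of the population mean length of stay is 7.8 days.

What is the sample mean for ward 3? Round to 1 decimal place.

N = 32303 + 33321 + 11147 = 76771.
Overall total = μ·N = 7.8·76771 = 598813.8.
Subtract the known strata: 32303·11.2 + 33321·5.0 = 528398.6.
Remaining total for ward 3: 598813.8 − 528398.6 = 70415.2.
Divide by its size: 70415.2 / 11147 = 6.317... → 6.3.

6.3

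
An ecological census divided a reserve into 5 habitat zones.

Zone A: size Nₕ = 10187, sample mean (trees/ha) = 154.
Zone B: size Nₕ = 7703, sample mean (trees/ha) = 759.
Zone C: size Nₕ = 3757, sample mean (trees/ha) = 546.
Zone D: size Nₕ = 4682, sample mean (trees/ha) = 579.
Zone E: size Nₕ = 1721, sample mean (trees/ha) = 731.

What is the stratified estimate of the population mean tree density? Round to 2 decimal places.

N = 28050; weights Wₕ = Nₕ/N = (0.3632, 0.2746, 0.1339, 0.1669, 0.0614).
x̄_st = Σ Wₕ·x̄ₕ = 0.3632·154 + 0.2746·759 + 0.1339·546 + 0.1669·579 + 0.0614·731 ≈ 478.9884...
→ 478.99.

478.99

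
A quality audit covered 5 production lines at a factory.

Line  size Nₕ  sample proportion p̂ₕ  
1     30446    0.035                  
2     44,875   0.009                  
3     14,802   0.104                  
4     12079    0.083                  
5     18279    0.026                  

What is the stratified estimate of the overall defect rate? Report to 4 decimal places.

N = 30446 + 44875 + 14802 + 12079 + 18279 = 120481.
Overall proportion = Σ (Nₕ/N)·p̂ₕ.
Σ Nₕp̂ₕ = 1065.61 + 403.875 + 1539.408 + 1002.557 + 475.254 = 4486.704.
4486.704 / 120481 = 0.037240... → 0.0372.

0.0372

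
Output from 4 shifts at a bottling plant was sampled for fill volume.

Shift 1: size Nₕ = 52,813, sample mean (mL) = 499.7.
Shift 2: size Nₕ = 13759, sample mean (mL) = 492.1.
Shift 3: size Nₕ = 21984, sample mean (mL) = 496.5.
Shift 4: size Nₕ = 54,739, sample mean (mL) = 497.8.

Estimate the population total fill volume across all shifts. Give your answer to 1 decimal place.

Population total = Σ Nₕ·x̄ₕ (each stratum's size times its mean).
52813·499.7 + 13759·492.1 + 21984·496.5 + 54739·497.8 = 26390656.1 + 6770803.9 + 10915056 + 27249074.2 = 71325590.2.

71325590.2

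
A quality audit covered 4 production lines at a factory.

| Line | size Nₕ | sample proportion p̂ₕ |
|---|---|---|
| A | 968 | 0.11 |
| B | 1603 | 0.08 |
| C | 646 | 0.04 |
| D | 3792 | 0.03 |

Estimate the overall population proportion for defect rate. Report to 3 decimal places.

Wₕ = Nₕ/N with N = 7009: 0.1381, 0.2287, 0.0922, 0.5410.
p̂_st = 0.1381·0.11 + 0.2287·0.08 + 0.0922·0.04 + 0.5410·0.03 ≈ 0.05341... → 0.053.

0.053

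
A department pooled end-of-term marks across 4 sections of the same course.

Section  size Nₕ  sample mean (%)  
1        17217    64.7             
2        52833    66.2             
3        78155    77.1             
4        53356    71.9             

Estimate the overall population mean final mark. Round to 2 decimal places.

71.81

N = 17217 + 52833 + 78155 + 53356 = 201561.
The stratified mean weights each stratum mean by its population share Nₕ/N.
Σ Nₕx̄ₕ = 17217·64.7 + 52833·66.2 + 78155·77.1 + 53356·71.9 = 1113939.9 + 3497544.6 + 6025750.5 + 3836296.4 = 14473531.4.
Divide by N: 14473531.4 / 201561 = 71.8072... → 71.81.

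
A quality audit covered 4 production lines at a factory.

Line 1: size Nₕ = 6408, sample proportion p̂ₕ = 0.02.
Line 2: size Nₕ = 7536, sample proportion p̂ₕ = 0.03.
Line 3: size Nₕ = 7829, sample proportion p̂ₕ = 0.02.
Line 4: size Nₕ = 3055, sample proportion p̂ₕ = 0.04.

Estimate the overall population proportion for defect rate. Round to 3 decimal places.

0.025

Wₕ = Nₕ/N with N = 24828: 0.2581, 0.3035, 0.3153, 0.1230.
p̂_st = 0.2581·0.02 + 0.3035·0.03 + 0.3153·0.02 + 0.1230·0.04 ≈ 0.02550... → 0.025.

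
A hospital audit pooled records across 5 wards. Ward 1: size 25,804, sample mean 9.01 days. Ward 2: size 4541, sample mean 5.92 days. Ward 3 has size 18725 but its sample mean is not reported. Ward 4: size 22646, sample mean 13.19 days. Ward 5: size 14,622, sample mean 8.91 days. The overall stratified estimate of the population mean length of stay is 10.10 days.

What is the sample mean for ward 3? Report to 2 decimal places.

9.81

N = 25804 + 4541 + 18725 + 22646 + 14622 = 86338.
Overall total = μ·N = 10.10·86338 = 872013.8.
Subtract the known strata: 25804·9.01 + 4541·5.92 + 22646·13.19 + 14622·8.91 = 688359.52.
Remaining total for ward 3: 872013.8 − 688359.52 = 183654.28.
Divide by its size: 183654.28 / 18725 = 9.8080... → 9.81.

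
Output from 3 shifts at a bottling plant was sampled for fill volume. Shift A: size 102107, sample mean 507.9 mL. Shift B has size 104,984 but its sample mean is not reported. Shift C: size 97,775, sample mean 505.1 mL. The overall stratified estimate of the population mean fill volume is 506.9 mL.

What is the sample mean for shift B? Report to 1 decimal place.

507.6

N = 102107 + 104984 + 97775 = 304866.
Overall total = μ·N = 506.9·304866 = 154536575.4.
Subtract the known strata: 102107·507.9 + 97775·505.1 = 101246297.8.
Remaining total for shift B: 154536575.4 − 101246297.8 = 53290277.6.
Divide by its size: 53290277.6 / 104984 = 507.604... → 507.6.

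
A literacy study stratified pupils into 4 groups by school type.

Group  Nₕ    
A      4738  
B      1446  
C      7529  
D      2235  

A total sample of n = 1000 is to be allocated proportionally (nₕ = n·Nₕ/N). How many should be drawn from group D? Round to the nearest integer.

140

Share of group D = 2235/15948 = 0.14014.
Allocate 1000 × 0.14014 = 140.143... → 140.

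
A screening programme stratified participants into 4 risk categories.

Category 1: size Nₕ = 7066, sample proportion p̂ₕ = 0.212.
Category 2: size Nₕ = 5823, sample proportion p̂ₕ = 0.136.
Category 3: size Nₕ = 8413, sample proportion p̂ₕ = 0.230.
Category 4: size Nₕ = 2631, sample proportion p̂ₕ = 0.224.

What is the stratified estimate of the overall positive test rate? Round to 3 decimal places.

Wₕ = Nₕ/N with N = 23933: 0.2952, 0.2433, 0.3515, 0.1099.
p̂_st = 0.2952·0.212 + 0.2433·0.136 + 0.3515·0.230 + 0.1099·0.224 ≈ 0.20116... → 0.201.

0.201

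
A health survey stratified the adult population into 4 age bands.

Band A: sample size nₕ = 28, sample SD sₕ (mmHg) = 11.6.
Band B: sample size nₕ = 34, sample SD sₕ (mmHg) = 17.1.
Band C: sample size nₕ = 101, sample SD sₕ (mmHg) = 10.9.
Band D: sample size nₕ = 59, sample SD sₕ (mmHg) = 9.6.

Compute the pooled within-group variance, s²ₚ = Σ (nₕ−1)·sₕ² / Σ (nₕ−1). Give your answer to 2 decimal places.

A: (28−1)·11.6² = 27·134.56 = 3633.12
B: (34−1)·17.1² = 33·292.41 = 9649.53
C: (101−1)·10.9² = 100·118.81 = 11881
D: (59−1)·9.6² = 58·92.16 = 5345.28
Numerator = 30508.93; denominator = Σ(nₕ−1) = 218.
s²ₚ = 30508.93/218 = 139.9492... → 139.95.

139.95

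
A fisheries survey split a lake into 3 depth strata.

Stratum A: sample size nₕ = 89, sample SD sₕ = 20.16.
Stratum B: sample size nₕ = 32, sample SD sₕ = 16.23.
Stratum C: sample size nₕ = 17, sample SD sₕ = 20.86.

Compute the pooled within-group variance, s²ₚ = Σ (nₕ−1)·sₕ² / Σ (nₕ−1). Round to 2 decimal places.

A: (89−1)·20.16² = 88·406.4256 = 35765.4528
B: (32−1)·16.23² = 31·263.4129 = 8165.7999
C: (17−1)·20.86² = 16·435.1396 = 6962.2336
Numerator = 50893.4863; denominator = Σ(nₕ−1) = 135.
s²ₚ = 50893.4863/135 = 376.9888... → 376.99.

376.99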